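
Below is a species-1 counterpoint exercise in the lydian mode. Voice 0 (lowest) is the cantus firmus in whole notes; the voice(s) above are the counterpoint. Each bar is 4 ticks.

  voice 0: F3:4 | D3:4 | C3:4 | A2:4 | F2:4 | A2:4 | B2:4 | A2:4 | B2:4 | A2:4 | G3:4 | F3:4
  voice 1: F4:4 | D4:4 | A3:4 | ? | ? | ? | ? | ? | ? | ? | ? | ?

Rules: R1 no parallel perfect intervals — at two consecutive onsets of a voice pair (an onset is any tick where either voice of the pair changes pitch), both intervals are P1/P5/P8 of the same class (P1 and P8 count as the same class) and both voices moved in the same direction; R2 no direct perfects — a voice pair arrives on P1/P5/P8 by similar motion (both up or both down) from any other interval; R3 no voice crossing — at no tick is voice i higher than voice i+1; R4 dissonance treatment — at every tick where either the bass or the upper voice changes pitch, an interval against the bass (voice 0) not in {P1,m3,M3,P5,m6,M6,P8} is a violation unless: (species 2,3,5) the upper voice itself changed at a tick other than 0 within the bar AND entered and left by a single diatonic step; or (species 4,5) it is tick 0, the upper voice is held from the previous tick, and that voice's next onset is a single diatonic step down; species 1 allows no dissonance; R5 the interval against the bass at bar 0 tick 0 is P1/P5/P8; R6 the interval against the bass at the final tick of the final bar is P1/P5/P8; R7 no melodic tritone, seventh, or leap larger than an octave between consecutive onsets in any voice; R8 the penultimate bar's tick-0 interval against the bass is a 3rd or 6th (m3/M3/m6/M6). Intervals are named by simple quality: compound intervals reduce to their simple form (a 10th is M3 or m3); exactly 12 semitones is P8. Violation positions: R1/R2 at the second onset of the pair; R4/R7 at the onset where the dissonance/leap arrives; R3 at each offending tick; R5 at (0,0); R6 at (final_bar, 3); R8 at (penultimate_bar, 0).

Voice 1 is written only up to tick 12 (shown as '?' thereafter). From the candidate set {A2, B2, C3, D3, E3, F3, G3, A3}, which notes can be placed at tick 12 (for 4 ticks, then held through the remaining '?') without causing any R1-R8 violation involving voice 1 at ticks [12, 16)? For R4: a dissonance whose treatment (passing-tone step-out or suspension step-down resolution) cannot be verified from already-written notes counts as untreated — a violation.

{A3, C3, F3}

A2: violates R2
B2: violates R4,R7
C3: legal
D3: violates R4
E3: violates R2
F3: legal
G3: violates R4
A3: legal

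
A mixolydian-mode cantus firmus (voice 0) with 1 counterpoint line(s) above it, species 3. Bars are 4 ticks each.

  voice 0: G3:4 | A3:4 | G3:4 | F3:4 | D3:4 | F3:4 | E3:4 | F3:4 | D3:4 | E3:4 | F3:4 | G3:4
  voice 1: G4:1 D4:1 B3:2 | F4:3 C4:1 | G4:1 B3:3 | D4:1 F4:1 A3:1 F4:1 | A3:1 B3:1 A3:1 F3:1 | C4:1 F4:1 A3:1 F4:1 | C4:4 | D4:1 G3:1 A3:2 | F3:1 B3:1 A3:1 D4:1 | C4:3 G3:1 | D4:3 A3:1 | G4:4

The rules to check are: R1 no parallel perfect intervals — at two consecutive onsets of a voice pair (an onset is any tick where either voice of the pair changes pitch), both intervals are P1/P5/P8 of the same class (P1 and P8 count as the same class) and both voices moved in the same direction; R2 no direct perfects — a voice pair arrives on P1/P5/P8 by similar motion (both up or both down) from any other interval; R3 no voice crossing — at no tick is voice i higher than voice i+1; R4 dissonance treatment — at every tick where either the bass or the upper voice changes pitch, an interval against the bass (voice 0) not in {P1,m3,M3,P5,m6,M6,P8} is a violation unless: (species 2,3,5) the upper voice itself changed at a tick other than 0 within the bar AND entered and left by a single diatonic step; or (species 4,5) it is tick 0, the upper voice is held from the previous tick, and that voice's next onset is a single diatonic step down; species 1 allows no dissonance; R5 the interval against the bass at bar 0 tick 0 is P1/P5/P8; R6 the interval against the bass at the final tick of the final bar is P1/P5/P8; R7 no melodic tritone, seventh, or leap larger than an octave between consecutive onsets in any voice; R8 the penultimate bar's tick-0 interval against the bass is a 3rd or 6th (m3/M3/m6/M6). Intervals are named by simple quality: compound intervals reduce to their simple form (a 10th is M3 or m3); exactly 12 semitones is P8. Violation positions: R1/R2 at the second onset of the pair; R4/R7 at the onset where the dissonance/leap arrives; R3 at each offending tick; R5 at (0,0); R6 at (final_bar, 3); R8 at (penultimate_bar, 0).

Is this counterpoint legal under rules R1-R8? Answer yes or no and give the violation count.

No (7 violations)

bar 0: v0=G3 v1=G4 (P8)
bar 1: v0=A3 v1=F4 (m6)
bar 2: v0=G3 v1=G4 (P8)
bar 3: v0=F3 v1=D4 (M6)
bar 4: v0=D3 v1=A3 (P5)
bar 5: v0=F3 v1=C4 (P5)
bar 6: v0=E3 v1=C4 (m6)
bar 7: v0=F3 v1=D4 (M6)
bar 8: v0=D3 v1=F3 (m3)
bar 9: v0=E3 v1=C4 (m6)
bar 10: v0=F3 v1=D4 (M6)
bar 11: v0=G3 v1=G4 (P8)
  R7 @ bar1.0: B3->F4 leap 6st
  R2 @ bar4.0: F3/F4 P8 -> D3/A3 P5 similar
  R2 @ bar5.0: D3/F3 m3 -> F3/C4 P5 similar
  R4 @ bar7.1: F3/G3 M2 untreated
  R7 @ bar8.1: F3->B3 leap 6st
  R2 @ bar11.0: F3/A3 M3 -> G3/G4 P8 similar
  R7 @ bar11.0: A3->G4 leap 10st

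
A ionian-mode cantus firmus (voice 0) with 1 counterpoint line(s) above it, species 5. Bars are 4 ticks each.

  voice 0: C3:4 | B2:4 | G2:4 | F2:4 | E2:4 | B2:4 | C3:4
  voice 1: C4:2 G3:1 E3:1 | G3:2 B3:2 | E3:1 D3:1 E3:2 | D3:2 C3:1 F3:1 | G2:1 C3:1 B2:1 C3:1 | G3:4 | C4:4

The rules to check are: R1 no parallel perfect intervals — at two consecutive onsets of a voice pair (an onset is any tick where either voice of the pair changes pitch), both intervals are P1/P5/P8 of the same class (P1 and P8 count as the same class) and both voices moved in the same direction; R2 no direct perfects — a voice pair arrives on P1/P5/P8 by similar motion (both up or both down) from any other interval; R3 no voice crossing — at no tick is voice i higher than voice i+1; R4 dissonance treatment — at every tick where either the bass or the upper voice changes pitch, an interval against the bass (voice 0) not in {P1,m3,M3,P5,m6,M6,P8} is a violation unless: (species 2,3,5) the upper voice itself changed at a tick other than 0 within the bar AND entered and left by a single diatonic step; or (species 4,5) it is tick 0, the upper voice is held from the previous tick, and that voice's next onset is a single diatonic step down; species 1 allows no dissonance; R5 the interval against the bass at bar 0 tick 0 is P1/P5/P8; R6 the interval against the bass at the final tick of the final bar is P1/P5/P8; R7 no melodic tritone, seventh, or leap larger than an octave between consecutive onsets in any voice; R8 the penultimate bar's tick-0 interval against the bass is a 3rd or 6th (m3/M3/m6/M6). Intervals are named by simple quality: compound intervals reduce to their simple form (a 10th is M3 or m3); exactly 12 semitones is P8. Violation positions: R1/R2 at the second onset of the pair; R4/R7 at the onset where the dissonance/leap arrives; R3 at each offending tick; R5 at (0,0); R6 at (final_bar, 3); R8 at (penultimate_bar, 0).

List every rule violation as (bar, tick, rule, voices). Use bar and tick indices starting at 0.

bar 0: v0=C3 v1=C4 downbeat P8
bar 1: v0=B2 v1=G3 downbeat m6
bar 2: v0=G2 v1=E3 downbeat M6
bar 3: v0=F2 v1=D3 downbeat M6
bar 4: v0=E2 v1=G2 downbeat m3
bar 5: v0=B2 v1=G3 downbeat m6
bar 6: v0=C3 v1=C4 downbeat P8
  -> R7 @ bar 4 tick 0 v(1,): F3->G2 leap 10st
  -> R2 @ bar 6 tick 0 v(0, 1): B2/G3 m6 -> C3/C4 P8 similar

(4, 0, R7, (1,))
(6, 0, R2, (0, 1))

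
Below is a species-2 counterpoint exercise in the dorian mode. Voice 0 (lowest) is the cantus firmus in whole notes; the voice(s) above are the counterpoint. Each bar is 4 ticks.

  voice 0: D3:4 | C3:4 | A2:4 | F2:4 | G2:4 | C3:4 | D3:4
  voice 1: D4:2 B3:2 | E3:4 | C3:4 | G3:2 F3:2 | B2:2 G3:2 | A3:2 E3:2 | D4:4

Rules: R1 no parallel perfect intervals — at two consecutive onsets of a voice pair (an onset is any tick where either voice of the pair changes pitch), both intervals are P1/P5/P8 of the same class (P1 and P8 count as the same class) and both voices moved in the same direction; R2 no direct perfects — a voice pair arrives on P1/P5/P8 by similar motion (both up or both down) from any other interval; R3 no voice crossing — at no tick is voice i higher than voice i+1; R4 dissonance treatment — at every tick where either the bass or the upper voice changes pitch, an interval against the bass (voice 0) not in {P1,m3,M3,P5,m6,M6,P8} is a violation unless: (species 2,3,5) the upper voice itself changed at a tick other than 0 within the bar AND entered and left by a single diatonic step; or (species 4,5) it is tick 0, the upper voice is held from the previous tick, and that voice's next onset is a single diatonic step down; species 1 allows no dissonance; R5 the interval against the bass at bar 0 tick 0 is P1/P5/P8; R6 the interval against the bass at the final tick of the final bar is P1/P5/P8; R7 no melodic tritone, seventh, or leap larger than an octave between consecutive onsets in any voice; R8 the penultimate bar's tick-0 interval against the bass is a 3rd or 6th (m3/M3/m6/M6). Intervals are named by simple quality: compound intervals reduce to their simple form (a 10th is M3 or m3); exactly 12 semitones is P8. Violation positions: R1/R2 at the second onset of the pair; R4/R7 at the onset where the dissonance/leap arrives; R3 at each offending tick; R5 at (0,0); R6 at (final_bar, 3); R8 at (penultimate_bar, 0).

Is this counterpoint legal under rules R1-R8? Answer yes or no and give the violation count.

bar 0: v0=D3 v1=D4 (P8)
bar 1: v0=C3 v1=E3 (M3)
bar 2: v0=A2 v1=C3 (m3)
bar 3: v0=F2 v1=G3 (M2)
bar 4: v0=G2 v1=B2 (M3)
bar 5: v0=C3 v1=A3 (M6)
bar 6: v0=D3 v1=D4 (P8)
  R4 @ bar3.0: F2/G3 M2 untreated
  R7 @ bar4.0: F3->B2 leap 6st
  R2 @ bar6.0: C3/E3 M3 -> D3/D4 P8 similar
  R7 @ bar6.0: E3->D4 leap 10st

No (4 violations)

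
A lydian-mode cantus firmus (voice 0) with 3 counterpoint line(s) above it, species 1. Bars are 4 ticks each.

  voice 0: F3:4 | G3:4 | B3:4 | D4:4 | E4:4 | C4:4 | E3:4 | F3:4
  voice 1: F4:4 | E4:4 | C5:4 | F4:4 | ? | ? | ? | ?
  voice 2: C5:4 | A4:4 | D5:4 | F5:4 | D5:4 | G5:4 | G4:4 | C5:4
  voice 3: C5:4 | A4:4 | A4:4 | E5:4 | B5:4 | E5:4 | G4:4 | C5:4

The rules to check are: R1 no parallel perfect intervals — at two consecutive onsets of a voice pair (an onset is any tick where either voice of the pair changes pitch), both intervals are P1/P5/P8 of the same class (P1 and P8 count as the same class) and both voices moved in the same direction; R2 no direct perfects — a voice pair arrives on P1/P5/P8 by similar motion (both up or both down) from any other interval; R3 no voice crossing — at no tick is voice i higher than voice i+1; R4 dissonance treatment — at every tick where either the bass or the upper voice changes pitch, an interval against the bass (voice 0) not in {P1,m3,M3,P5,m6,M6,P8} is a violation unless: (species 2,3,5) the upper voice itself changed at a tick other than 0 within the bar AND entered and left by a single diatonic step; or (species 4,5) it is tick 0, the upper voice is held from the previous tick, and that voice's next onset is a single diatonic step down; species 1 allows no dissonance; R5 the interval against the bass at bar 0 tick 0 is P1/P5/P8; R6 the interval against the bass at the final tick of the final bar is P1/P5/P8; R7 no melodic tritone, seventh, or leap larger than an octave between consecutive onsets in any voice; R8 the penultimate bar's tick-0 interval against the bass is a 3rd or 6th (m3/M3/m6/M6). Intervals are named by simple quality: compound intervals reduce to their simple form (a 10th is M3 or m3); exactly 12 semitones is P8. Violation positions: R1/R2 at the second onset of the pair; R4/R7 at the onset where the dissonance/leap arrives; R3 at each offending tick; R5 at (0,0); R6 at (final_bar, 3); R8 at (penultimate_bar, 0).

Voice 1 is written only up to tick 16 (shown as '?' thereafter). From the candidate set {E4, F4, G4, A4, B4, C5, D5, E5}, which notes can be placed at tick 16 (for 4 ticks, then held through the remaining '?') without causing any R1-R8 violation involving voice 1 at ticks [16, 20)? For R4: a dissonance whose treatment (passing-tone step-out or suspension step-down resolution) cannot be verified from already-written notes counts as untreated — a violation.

{C5, E4, G4}

E4: legal
F4: violates R4
G4: legal
A4: violates R4
B4: violates R2,R7
C5: legal
D5: violates R4
E5: violates R2,R3,R7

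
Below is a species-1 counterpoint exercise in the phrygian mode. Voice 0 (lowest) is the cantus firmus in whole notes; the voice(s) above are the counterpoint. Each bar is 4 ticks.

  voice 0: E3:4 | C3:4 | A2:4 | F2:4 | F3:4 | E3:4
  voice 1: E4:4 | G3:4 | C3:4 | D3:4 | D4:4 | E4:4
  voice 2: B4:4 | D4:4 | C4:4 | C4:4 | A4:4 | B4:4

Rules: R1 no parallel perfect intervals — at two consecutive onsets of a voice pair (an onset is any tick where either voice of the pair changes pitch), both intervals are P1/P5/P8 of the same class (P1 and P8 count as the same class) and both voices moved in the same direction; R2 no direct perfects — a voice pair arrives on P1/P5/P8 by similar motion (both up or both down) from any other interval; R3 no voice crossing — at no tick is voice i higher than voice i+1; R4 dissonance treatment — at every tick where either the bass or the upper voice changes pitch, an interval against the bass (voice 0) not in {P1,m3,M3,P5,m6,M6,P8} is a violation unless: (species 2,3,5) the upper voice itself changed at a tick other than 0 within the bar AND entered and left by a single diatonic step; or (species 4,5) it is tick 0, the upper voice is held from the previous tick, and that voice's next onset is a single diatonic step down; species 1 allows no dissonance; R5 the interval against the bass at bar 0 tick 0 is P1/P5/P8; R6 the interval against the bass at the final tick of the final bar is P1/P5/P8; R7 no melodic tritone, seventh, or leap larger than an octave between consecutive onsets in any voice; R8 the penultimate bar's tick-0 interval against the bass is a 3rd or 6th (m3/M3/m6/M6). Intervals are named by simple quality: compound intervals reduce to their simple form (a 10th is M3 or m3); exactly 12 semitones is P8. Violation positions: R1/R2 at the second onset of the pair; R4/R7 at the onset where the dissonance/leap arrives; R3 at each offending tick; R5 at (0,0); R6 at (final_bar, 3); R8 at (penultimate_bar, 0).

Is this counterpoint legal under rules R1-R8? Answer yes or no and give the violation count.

bar 0: v0=E3 v1=E4 v2=B4 (P5)
bar 1: v0=C3 v1=G3 v2=D4 (M2)
bar 2: v0=A2 v1=C3 v2=C4 (m3)
bar 3: v0=F2 v1=D3 v2=C4 (P5)
bar 4: v0=F3 v1=D4 v2=A4 (M3)
bar 5: v0=E3 v1=E4 v2=B4 (P5)
  R1 @ bar1.0: E4/B4 P5 -> G3/D4 P5 similar
  R2 @ bar1.0: E3/E4 P8 -> C3/G3 P5 similar
  R4 @ bar1.0: C3/D4 M2 untreated
  R2 @ bar2.0: G3/D4 P5 -> C3/C4 P8 similar
  R2 @ bar4.0: D3/C4 m7 -> D4/A4 P5 similar
  R1 @ bar5.0: D4/A4 P5 -> E4/B4 P5 similar

No (6 violations)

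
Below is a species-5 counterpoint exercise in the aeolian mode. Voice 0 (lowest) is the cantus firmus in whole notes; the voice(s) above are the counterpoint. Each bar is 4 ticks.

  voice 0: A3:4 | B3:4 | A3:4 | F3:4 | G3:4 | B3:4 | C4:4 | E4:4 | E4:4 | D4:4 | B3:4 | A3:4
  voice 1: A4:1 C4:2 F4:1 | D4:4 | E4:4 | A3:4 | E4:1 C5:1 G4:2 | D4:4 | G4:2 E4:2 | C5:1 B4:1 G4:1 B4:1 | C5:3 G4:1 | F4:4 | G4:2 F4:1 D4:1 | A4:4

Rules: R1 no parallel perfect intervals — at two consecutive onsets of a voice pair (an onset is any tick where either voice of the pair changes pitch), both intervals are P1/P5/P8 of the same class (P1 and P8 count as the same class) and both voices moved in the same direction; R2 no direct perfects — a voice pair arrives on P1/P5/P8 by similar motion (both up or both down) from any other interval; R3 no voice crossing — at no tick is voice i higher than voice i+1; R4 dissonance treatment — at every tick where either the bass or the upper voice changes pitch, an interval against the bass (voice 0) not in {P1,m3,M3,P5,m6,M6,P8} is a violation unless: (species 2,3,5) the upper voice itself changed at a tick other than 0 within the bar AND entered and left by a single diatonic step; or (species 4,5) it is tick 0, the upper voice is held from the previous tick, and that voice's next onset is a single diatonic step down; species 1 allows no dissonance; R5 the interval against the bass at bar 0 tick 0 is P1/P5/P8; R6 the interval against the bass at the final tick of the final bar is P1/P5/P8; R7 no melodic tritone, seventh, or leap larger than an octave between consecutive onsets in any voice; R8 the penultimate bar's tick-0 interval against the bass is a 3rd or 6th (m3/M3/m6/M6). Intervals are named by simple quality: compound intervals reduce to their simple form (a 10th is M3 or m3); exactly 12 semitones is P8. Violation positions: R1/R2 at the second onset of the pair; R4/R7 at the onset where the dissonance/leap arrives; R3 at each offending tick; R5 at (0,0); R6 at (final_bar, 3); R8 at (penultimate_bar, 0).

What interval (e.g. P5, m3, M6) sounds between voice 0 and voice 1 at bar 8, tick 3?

voice 0=E4 voice 1=G4 -> m3

m3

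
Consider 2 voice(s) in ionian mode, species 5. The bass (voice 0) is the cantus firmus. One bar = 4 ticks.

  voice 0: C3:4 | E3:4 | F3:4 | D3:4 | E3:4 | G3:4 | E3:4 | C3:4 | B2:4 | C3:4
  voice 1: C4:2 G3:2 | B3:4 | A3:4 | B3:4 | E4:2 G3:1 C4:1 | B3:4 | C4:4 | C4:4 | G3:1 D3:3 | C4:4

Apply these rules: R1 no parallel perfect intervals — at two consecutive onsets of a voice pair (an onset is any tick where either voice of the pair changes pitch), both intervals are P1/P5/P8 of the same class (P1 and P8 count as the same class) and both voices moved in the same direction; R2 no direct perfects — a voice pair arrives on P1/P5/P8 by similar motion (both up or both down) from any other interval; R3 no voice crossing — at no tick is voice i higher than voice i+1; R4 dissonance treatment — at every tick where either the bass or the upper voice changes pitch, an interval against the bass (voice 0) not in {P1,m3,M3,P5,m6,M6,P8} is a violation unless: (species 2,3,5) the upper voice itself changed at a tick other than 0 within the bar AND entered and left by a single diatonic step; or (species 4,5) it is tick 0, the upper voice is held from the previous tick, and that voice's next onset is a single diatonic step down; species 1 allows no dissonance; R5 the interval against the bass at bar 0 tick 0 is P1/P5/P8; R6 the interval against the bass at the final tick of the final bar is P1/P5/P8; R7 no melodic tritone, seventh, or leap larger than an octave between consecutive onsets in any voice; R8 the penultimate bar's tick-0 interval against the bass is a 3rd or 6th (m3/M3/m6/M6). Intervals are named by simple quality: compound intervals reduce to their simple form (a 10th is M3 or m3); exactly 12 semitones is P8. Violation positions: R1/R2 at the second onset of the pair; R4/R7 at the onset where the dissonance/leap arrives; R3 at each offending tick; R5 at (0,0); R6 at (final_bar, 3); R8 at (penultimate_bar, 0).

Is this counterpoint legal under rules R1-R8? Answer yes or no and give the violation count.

bar 0: v0=C3 v1=C4 (P8)
bar 1: v0=E3 v1=B3 (P5)
bar 2: v0=F3 v1=A3 (M3)
bar 3: v0=D3 v1=B3 (M6)
bar 4: v0=E3 v1=E4 (P8)
bar 5: v0=G3 v1=B3 (M3)
bar 6: v0=E3 v1=C4 (m6)
bar 7: v0=C3 v1=C4 (P8)
bar 8: v0=B2 v1=G3 (m6)
bar 9: v0=C3 v1=C4 (P8)
  R1 @ bar1.0: C3/G3 P5 -> E3/B3 P5 similar
  R2 @ bar4.0: D3/B3 M6 -> E3/E4 P8 similar
  R2 @ bar9.0: B2/D3 m3 -> C3/C4 P8 similar
  R7 @ bar9.0: D3->C4 leap 10st

No (4 violations)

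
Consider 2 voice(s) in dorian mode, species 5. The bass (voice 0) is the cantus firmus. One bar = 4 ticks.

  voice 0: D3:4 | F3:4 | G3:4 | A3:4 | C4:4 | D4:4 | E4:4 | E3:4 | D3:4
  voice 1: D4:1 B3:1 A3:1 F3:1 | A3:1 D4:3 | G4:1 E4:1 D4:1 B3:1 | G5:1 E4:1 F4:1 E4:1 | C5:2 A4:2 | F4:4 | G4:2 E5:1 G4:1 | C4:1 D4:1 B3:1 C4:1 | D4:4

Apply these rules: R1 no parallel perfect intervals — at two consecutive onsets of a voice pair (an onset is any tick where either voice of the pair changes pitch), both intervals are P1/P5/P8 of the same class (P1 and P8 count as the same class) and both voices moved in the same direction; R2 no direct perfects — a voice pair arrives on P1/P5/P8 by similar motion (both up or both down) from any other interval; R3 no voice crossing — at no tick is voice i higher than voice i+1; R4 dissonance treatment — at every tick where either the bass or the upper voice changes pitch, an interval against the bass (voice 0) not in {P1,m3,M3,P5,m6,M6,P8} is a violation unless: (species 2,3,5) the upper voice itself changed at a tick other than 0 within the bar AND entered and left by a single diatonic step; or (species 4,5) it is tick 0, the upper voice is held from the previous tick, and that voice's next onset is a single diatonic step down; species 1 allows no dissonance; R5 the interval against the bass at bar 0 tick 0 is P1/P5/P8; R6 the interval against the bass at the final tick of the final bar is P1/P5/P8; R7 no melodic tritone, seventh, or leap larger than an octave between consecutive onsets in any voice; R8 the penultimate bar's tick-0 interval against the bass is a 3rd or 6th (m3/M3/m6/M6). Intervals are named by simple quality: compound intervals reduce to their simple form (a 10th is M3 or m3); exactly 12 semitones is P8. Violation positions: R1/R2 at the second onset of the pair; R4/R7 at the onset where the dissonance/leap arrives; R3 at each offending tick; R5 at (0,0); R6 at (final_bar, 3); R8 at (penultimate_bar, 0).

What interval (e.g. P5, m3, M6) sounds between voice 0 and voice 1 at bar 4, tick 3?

voice 0=C4 voice 1=A4 -> M6

M6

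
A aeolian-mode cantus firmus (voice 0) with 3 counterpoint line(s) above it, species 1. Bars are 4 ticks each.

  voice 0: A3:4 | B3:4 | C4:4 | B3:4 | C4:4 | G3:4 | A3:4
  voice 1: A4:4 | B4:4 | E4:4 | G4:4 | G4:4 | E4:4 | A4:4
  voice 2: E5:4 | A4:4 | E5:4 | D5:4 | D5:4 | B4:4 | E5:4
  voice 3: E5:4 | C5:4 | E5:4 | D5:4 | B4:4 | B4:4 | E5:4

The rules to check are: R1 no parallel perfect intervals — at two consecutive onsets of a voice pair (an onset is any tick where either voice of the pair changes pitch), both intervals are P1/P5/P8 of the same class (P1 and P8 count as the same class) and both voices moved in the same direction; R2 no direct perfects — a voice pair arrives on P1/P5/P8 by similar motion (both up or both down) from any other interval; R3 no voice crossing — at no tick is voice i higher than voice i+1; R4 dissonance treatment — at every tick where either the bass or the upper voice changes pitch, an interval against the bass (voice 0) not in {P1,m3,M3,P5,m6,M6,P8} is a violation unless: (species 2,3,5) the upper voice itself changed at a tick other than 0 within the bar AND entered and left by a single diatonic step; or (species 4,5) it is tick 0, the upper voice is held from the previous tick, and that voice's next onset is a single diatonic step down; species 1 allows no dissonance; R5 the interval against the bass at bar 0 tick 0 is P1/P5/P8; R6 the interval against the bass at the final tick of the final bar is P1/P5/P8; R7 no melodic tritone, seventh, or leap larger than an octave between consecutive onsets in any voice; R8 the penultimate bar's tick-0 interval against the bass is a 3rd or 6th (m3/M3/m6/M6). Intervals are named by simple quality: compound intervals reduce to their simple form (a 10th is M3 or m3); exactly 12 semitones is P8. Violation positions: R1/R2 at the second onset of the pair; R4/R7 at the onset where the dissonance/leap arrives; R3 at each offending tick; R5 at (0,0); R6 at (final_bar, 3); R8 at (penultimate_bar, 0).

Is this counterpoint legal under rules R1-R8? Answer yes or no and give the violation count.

bar 0: v0=A3 v1=A4 v2=E5 v3=E5 (P5)
bar 1: v0=B3 v1=B4 v2=A4 v3=C5 (m2)
bar 2: v0=C4 v1=E4 v2=E5 v3=E5 (M3)
bar 3: v0=B3 v1=G4 v2=D5 v3=D5 (m3)
bar 4: v0=C4 v1=G4 v2=D5 v3=B4 (M7)
bar 5: v0=G3 v1=E4 v2=B4 v3=B4 (M3)
bar 6: v0=A3 v1=A4 v2=E5 v3=E5 (P5)
  R1 @ bar1.0: A3/A4 P8 -> B3/B4 P8 similar
  R3 @ bar1.0: B4 above A4
  R4 @ bar1.0: B3/A4 m7 untreated
  R4 @ bar1.0: B3/C5 m2 untreated
  R3 @ bar1.1: B4 above A4
  R3 @ bar1.2: B4 above A4
  R3 @ bar1.3: B4 above A4
  R2 @ bar2.0: A4/C5 m3 -> E5/E5 P1 similar
  R1 @ bar3.0: E5/E5 P1 -> D5/D5 P1 similar
  R3 @ bar4.0: D5 above B4
  R4 @ bar4.0: C4/D5 M2 untreated
  R4 @ bar4.0: C4/B4 M7 untreated
  R3 @ bar4.1: D5 above B4
  R3 @ bar4.2: D5 above B4
  R3 @ bar4.3: D5 above B4
  R1 @ bar5.0: G4/D5 P5 -> E4/B4 P5 similar
  R1 @ bar6.0: E4/B4 P5 -> A4/E5 P5 similar
  R1 @ bar6.0: E4/B4 P5 -> A4/E5 P5 similar
  R1 @ bar6.0: B4/B4 P1 -> E5/E5 P1 similar
  R2 @ bar6.0: G3/E4 M6 -> A3/A4 P8 similar
  R2 @ bar6.0: G3/B4 M3 -> A3/E5 P5 similar
  R2 @ bar6.0: G3/B4 M3 -> A3/E5 P5 similar

No (22 violations)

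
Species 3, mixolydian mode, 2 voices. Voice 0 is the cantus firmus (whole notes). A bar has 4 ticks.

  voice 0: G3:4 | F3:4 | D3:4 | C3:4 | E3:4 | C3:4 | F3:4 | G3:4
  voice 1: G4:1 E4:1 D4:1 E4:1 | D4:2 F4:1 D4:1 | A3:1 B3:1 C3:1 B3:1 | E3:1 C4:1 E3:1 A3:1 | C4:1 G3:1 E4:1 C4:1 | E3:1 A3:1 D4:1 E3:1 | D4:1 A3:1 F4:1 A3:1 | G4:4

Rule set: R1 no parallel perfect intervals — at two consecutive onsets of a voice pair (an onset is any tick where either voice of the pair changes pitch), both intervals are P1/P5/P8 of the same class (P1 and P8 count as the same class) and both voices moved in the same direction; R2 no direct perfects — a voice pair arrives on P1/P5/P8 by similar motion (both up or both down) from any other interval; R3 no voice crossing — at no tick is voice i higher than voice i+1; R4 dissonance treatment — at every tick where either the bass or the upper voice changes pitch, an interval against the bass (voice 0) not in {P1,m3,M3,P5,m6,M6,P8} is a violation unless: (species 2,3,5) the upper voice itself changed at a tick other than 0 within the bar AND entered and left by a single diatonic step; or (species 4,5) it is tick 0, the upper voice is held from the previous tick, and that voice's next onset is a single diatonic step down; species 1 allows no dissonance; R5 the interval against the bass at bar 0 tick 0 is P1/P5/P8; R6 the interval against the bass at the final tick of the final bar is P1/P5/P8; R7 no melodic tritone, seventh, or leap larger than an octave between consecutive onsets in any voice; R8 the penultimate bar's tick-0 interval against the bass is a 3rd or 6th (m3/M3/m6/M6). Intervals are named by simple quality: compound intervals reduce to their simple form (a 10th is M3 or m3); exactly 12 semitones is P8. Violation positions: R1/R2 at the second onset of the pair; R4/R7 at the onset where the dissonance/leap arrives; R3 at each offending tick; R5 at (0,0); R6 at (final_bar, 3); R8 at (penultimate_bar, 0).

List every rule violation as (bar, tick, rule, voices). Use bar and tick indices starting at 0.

bar 0: v0=G3 v1=G4 downbeat P8
bar 1: v0=F3 v1=D4 downbeat M6
bar 2: v0=D3 v1=A3 downbeat P5
bar 3: v0=C3 v1=E3 downbeat M3
bar 4: v0=E3 v1=C4 downbeat m6
bar 5: v0=C3 v1=E3 downbeat M3
bar 6: v0=F3 v1=D4 downbeat M6
bar 7: v0=G3 v1=G4 downbeat P8
  -> R2 @ bar 2 tick 0 v(0, 1): F3/D4 M6 -> D3/A3 P5 similar
  -> R3 @ bar 2 tick 2 v(0, 1): D3 above C3
  -> R4 @ bar 2 tick 2 v(0, 1): D3/C3 M2 untreated
  -> R7 @ bar 2 tick 2 v(1,): B3->C3 leap 11st
  -> R7 @ bar 2 tick 3 v(1,): C3->B3 leap 11st
  -> R4 @ bar 5 tick 2 v(0, 1): C3/D4 M2 untreated
  -> R7 @ bar 5 tick 3 v(1,): D4->E3 leap 10st
  -> R7 @ bar 6 tick 0 v(1,): E3->D4 leap 10st
  -> R2 @ bar 7 tick 0 v(0, 1): F3/A3 M3 -> G3/G4 P8 similar
  -> R7 @ bar 7 tick 0 v(1,): A3->G4 leap 10st

(2, 0, R2, (0, 1))
(2, 2, R3, (0, 1))
(2, 2, R4, (0, 1))
(2, 2, R7, (1,))
(2, 3, R7, (1,))
(5, 2, R4, (0, 1))
(5, 3, R7, (1,))
(6, 0, R7, (1,))
(7, 0, R2, (0, 1))
(7, 0, R7, (1,))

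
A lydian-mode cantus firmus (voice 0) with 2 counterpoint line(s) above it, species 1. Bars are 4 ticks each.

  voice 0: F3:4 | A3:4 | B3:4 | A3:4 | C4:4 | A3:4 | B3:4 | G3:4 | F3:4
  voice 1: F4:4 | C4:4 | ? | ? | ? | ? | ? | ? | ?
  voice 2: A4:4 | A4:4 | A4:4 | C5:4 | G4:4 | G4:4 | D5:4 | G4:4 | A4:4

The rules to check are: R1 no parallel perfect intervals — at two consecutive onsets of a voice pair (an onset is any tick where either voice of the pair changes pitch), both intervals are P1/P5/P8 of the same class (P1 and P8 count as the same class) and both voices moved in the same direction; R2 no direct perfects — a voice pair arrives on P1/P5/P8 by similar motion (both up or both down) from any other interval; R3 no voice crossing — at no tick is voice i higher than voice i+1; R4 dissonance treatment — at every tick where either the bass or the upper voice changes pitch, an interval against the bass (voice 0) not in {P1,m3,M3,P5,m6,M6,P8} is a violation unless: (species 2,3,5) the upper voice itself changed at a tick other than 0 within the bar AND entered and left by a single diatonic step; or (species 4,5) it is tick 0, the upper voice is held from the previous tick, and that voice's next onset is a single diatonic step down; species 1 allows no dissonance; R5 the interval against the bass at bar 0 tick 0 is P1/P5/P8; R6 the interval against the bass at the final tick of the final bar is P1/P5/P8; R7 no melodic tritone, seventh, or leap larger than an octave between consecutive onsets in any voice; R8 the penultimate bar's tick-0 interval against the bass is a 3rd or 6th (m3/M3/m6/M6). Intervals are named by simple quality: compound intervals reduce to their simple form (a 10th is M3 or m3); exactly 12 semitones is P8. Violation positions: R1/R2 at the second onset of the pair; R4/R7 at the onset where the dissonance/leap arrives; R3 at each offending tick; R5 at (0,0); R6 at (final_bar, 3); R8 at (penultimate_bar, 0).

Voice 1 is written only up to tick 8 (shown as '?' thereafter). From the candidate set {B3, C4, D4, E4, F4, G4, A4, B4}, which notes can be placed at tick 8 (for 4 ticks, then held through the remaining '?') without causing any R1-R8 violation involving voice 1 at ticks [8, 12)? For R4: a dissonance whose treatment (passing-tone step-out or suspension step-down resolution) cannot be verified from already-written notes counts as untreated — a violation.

B3: legal
C4: violates R4
D4: legal
E4: violates R4
F4: violates R4
G4: legal
A4: violates R4
B4: violates R2,R3,R7

{B3, D4, G4}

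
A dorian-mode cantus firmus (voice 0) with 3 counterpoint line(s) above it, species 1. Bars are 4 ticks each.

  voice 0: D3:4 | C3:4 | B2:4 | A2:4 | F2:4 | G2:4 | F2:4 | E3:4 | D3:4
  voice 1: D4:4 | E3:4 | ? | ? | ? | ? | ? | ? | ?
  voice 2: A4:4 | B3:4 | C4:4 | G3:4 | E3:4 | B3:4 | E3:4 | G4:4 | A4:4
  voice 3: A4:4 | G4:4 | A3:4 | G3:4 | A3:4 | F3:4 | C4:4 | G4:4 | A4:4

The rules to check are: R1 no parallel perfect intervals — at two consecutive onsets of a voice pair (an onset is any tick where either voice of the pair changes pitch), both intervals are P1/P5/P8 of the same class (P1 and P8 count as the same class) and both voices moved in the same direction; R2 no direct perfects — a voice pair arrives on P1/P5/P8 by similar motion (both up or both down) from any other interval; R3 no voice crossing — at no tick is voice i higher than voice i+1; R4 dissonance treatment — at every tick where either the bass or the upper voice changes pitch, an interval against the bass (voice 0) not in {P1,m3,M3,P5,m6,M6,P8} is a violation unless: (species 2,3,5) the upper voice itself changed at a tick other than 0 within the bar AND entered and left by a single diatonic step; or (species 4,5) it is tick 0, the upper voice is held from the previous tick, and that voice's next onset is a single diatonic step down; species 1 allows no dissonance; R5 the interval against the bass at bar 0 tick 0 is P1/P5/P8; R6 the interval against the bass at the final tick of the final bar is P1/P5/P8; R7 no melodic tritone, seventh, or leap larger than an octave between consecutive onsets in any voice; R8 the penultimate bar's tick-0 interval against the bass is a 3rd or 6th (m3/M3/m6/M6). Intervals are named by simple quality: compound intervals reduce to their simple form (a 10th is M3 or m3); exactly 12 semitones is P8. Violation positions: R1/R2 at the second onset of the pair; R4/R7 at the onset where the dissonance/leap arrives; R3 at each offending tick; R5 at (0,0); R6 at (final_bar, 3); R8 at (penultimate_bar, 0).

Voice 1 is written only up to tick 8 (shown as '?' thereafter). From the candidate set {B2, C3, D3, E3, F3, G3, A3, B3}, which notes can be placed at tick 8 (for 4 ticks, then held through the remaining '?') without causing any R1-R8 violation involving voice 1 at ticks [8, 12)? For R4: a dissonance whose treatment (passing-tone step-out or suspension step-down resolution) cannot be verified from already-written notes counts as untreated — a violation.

{B3, G3}

B2: violates R2
C3: violates R4
D3: violates R2
E3: violates R4
F3: violates R1,R4
G3: legal
A3: violates R4
B3: legal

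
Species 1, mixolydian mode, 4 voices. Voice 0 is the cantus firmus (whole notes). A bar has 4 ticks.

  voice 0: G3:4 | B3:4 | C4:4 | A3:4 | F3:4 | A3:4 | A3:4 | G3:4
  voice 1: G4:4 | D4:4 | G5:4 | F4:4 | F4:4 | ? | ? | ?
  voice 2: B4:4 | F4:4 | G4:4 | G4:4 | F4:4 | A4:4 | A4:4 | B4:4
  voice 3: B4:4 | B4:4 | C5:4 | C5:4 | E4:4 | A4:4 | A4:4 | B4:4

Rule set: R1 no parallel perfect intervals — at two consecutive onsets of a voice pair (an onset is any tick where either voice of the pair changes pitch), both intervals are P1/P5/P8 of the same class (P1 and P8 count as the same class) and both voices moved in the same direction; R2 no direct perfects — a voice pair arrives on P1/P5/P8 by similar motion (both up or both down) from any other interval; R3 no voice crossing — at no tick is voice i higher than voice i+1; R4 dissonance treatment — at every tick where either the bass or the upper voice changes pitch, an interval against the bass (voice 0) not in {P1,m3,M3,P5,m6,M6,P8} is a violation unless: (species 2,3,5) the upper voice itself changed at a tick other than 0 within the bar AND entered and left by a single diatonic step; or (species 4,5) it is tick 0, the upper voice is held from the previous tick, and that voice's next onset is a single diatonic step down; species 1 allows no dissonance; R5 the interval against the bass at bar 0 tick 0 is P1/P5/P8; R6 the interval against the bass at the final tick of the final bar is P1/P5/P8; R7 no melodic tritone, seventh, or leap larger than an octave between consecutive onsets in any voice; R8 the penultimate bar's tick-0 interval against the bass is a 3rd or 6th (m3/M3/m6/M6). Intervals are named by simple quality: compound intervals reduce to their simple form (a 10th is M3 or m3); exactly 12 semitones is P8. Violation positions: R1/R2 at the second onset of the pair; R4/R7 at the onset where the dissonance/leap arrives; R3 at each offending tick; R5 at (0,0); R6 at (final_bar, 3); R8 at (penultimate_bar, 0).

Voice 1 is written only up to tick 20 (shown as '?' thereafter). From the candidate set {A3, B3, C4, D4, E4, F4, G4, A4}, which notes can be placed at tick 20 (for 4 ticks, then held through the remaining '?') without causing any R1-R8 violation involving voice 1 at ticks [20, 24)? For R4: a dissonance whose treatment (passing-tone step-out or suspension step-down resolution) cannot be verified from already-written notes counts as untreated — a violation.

A3: legal
B3: violates R4,R7
C4: legal
D4: violates R4
E4: legal
F4: legal
G4: violates R4
A4: violates R1,R2

{A3, C4, E4, F4}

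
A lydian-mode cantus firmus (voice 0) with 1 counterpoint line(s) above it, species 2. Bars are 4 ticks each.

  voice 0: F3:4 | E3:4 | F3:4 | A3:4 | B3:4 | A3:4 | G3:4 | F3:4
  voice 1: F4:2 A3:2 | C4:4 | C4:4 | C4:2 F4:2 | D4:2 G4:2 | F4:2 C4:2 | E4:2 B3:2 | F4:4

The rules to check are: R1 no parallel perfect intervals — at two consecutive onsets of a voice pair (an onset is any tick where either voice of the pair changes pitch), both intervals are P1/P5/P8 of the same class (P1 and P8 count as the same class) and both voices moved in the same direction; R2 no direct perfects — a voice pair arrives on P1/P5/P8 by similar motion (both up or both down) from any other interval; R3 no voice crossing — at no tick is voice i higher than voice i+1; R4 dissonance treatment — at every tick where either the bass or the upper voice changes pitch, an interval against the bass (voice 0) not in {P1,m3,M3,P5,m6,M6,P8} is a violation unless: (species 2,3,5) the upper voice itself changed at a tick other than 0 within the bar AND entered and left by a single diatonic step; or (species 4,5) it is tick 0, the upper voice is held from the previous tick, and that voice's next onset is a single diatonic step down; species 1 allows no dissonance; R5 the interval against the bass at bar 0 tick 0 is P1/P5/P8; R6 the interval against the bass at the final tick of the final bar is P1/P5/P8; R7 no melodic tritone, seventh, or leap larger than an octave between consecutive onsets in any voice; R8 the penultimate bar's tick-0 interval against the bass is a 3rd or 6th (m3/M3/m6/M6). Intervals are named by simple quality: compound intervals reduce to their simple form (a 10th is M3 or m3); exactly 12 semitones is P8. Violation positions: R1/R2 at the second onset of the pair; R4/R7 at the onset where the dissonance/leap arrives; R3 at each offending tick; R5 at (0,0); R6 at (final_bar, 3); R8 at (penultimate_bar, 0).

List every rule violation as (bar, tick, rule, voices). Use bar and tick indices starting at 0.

(7, 0, R7, (1,))

bar 0: v0=F3 v1=F4 downbeat P8
bar 1: v0=E3 v1=C4 downbeat m6
bar 2: v0=F3 v1=C4 downbeat P5
bar 3: v0=A3 v1=C4 downbeat m3
bar 4: v0=B3 v1=D4 downbeat m3
bar 5: v0=A3 v1=F4 downbeat m6
bar 6: v0=G3 v1=E4 downbeat M6
bar 7: v0=F3 v1=F4 downbeat P8
  -> R7 @ bar 7 tick 0 v(1,): B3->F4 leap 6st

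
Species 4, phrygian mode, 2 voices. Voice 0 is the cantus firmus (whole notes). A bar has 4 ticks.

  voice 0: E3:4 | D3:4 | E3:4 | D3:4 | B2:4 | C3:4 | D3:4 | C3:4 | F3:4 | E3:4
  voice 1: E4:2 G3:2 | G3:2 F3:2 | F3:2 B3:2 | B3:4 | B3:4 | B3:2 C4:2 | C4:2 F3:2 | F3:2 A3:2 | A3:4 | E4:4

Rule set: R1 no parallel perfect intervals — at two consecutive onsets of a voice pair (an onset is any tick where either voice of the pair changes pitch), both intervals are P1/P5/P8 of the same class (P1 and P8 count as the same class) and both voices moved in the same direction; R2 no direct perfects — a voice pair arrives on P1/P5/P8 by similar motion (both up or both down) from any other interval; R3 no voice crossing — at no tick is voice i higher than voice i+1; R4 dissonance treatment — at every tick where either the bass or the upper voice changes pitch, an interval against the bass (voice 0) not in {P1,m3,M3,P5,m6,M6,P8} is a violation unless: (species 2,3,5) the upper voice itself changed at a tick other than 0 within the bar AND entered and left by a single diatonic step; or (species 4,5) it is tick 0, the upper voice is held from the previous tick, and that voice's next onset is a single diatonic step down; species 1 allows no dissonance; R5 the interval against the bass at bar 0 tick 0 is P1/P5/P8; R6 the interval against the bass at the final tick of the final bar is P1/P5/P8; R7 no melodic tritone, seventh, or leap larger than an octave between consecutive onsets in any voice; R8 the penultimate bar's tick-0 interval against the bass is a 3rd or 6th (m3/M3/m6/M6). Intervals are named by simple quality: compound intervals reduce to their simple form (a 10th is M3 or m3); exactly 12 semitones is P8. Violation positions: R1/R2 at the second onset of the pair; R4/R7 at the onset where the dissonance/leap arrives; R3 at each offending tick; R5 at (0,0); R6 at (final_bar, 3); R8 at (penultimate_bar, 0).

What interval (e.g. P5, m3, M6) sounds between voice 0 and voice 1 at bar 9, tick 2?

voice 0=E3 voice 1=E4 -> P8

P8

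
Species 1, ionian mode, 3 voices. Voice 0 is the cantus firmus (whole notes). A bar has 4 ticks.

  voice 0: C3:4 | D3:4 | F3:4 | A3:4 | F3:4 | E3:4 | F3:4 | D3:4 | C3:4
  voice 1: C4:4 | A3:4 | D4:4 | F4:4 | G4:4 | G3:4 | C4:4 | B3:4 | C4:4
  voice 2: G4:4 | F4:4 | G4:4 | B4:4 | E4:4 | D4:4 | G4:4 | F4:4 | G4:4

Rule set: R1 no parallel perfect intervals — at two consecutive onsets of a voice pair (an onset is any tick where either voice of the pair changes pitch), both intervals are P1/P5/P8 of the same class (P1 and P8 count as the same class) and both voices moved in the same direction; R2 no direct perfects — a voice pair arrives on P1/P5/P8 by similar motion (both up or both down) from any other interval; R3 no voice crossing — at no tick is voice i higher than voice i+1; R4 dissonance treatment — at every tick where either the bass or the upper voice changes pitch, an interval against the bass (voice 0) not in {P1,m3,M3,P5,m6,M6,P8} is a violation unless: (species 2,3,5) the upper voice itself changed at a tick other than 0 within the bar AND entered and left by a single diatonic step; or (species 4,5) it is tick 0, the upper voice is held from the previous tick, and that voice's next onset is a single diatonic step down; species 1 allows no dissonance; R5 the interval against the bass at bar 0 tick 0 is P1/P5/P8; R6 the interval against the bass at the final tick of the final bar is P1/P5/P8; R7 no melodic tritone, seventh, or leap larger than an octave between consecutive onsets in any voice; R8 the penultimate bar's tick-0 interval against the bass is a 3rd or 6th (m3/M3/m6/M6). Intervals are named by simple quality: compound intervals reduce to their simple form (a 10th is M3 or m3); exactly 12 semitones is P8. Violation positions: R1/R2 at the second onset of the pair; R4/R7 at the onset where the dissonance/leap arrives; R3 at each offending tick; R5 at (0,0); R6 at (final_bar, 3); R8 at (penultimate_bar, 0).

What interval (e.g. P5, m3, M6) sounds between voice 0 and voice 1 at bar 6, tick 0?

P5

voice 0=F3 voice 1=C4 -> P5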